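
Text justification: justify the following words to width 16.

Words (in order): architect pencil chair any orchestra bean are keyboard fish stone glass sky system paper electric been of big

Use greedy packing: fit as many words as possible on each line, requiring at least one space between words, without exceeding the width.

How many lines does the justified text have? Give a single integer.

Line 1: ['architect', 'pencil'] (min_width=16, slack=0)
Line 2: ['chair', 'any'] (min_width=9, slack=7)
Line 3: ['orchestra', 'bean'] (min_width=14, slack=2)
Line 4: ['are', 'keyboard'] (min_width=12, slack=4)
Line 5: ['fish', 'stone', 'glass'] (min_width=16, slack=0)
Line 6: ['sky', 'system', 'paper'] (min_width=16, slack=0)
Line 7: ['electric', 'been', 'of'] (min_width=16, slack=0)
Line 8: ['big'] (min_width=3, slack=13)
Total lines: 8

Answer: 8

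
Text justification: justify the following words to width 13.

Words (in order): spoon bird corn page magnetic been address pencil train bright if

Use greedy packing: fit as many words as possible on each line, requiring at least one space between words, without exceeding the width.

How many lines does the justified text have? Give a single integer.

Line 1: ['spoon', 'bird'] (min_width=10, slack=3)
Line 2: ['corn', 'page'] (min_width=9, slack=4)
Line 3: ['magnetic', 'been'] (min_width=13, slack=0)
Line 4: ['address'] (min_width=7, slack=6)
Line 5: ['pencil', 'train'] (min_width=12, slack=1)
Line 6: ['bright', 'if'] (min_width=9, slack=4)
Total lines: 6

Answer: 6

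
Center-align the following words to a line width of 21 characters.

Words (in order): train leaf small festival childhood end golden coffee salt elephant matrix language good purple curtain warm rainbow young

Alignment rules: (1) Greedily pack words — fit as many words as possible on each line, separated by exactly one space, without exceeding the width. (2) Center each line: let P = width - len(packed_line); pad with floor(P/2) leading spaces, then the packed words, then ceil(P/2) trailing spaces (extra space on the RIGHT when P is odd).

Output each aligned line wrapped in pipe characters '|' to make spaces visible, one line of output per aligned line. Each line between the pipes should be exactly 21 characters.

Answer: |  train leaf small   |
| festival childhood  |
|  end golden coffee  |
|salt elephant matrix |
|language good purple |
|curtain warm rainbow |
|        young        |

Derivation:
Line 1: ['train', 'leaf', 'small'] (min_width=16, slack=5)
Line 2: ['festival', 'childhood'] (min_width=18, slack=3)
Line 3: ['end', 'golden', 'coffee'] (min_width=17, slack=4)
Line 4: ['salt', 'elephant', 'matrix'] (min_width=20, slack=1)
Line 5: ['language', 'good', 'purple'] (min_width=20, slack=1)
Line 6: ['curtain', 'warm', 'rainbow'] (min_width=20, slack=1)
Line 7: ['young'] (min_width=5, slack=16)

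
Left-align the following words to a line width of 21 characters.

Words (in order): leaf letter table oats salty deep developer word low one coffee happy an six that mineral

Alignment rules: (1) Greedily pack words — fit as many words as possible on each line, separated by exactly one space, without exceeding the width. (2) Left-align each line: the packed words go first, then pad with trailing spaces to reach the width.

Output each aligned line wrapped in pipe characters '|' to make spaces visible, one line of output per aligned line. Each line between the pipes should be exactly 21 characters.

Answer: |leaf letter table    |
|oats salty deep      |
|developer word low   |
|one coffee happy an  |
|six that mineral     |

Derivation:
Line 1: ['leaf', 'letter', 'table'] (min_width=17, slack=4)
Line 2: ['oats', 'salty', 'deep'] (min_width=15, slack=6)
Line 3: ['developer', 'word', 'low'] (min_width=18, slack=3)
Line 4: ['one', 'coffee', 'happy', 'an'] (min_width=19, slack=2)
Line 5: ['six', 'that', 'mineral'] (min_width=16, slack=5)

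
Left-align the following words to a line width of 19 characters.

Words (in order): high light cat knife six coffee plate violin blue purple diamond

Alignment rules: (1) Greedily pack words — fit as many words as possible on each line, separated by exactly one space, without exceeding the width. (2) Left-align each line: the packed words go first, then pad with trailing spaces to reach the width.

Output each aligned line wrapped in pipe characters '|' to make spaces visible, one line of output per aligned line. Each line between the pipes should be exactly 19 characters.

Line 1: ['high', 'light', 'cat'] (min_width=14, slack=5)
Line 2: ['knife', 'six', 'coffee'] (min_width=16, slack=3)
Line 3: ['plate', 'violin', 'blue'] (min_width=17, slack=2)
Line 4: ['purple', 'diamond'] (min_width=14, slack=5)

Answer: |high light cat     |
|knife six coffee   |
|plate violin blue  |
|purple diamond     |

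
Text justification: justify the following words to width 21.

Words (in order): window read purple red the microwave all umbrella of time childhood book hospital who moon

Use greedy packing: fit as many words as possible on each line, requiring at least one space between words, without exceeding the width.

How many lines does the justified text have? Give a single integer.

Line 1: ['window', 'read', 'purple'] (min_width=18, slack=3)
Line 2: ['red', 'the', 'microwave', 'all'] (min_width=21, slack=0)
Line 3: ['umbrella', 'of', 'time'] (min_width=16, slack=5)
Line 4: ['childhood', 'book'] (min_width=14, slack=7)
Line 5: ['hospital', 'who', 'moon'] (min_width=17, slack=4)
Total lines: 5

Answer: 5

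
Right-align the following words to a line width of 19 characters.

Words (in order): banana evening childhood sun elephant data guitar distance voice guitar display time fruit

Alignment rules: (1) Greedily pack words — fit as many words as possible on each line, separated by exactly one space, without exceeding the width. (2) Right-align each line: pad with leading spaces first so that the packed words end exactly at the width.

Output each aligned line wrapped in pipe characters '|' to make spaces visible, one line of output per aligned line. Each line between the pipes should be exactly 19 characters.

Answer: |     banana evening|
|      childhood sun|
|      elephant data|
|    guitar distance|
|       voice guitar|
| display time fruit|

Derivation:
Line 1: ['banana', 'evening'] (min_width=14, slack=5)
Line 2: ['childhood', 'sun'] (min_width=13, slack=6)
Line 3: ['elephant', 'data'] (min_width=13, slack=6)
Line 4: ['guitar', 'distance'] (min_width=15, slack=4)
Line 5: ['voice', 'guitar'] (min_width=12, slack=7)
Line 6: ['display', 'time', 'fruit'] (min_width=18, slack=1)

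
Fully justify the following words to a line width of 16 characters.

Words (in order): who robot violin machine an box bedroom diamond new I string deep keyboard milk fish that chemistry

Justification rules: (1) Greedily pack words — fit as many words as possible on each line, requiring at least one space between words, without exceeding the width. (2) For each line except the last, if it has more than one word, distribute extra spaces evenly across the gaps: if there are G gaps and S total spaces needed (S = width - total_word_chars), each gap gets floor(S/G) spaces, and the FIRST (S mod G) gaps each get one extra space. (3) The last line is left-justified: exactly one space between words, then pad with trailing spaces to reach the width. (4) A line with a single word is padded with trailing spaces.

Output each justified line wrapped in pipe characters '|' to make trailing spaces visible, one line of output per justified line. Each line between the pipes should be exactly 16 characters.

Line 1: ['who', 'robot', 'violin'] (min_width=16, slack=0)
Line 2: ['machine', 'an', 'box'] (min_width=14, slack=2)
Line 3: ['bedroom', 'diamond'] (min_width=15, slack=1)
Line 4: ['new', 'I', 'string'] (min_width=12, slack=4)
Line 5: ['deep', 'keyboard'] (min_width=13, slack=3)
Line 6: ['milk', 'fish', 'that'] (min_width=14, slack=2)
Line 7: ['chemistry'] (min_width=9, slack=7)

Answer: |who robot violin|
|machine  an  box|
|bedroom  diamond|
|new   I   string|
|deep    keyboard|
|milk  fish  that|
|chemistry       |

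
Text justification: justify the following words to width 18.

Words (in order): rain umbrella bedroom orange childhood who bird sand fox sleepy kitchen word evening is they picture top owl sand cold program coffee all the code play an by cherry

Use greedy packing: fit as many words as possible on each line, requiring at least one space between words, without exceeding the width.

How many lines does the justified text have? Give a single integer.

Line 1: ['rain', 'umbrella'] (min_width=13, slack=5)
Line 2: ['bedroom', 'orange'] (min_width=14, slack=4)
Line 3: ['childhood', 'who', 'bird'] (min_width=18, slack=0)
Line 4: ['sand', 'fox', 'sleepy'] (min_width=15, slack=3)
Line 5: ['kitchen', 'word'] (min_width=12, slack=6)
Line 6: ['evening', 'is', 'they'] (min_width=15, slack=3)
Line 7: ['picture', 'top', 'owl'] (min_width=15, slack=3)
Line 8: ['sand', 'cold', 'program'] (min_width=17, slack=1)
Line 9: ['coffee', 'all', 'the'] (min_width=14, slack=4)
Line 10: ['code', 'play', 'an', 'by'] (min_width=15, slack=3)
Line 11: ['cherry'] (min_width=6, slack=12)
Total lines: 11

Answer: 11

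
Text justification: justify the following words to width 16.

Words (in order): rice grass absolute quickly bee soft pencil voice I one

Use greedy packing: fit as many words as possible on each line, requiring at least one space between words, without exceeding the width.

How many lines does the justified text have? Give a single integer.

Answer: 4

Derivation:
Line 1: ['rice', 'grass'] (min_width=10, slack=6)
Line 2: ['absolute', 'quickly'] (min_width=16, slack=0)
Line 3: ['bee', 'soft', 'pencil'] (min_width=15, slack=1)
Line 4: ['voice', 'I', 'one'] (min_width=11, slack=5)
Total lines: 4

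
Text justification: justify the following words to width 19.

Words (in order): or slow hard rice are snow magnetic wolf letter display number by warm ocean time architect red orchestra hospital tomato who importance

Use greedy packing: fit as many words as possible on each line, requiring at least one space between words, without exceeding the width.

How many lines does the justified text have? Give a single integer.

Answer: 9

Derivation:
Line 1: ['or', 'slow', 'hard', 'rice'] (min_width=17, slack=2)
Line 2: ['are', 'snow', 'magnetic'] (min_width=17, slack=2)
Line 3: ['wolf', 'letter', 'display'] (min_width=19, slack=0)
Line 4: ['number', 'by', 'warm'] (min_width=14, slack=5)
Line 5: ['ocean', 'time'] (min_width=10, slack=9)
Line 6: ['architect', 'red'] (min_width=13, slack=6)
Line 7: ['orchestra', 'hospital'] (min_width=18, slack=1)
Line 8: ['tomato', 'who'] (min_width=10, slack=9)
Line 9: ['importance'] (min_width=10, slack=9)
Total lines: 9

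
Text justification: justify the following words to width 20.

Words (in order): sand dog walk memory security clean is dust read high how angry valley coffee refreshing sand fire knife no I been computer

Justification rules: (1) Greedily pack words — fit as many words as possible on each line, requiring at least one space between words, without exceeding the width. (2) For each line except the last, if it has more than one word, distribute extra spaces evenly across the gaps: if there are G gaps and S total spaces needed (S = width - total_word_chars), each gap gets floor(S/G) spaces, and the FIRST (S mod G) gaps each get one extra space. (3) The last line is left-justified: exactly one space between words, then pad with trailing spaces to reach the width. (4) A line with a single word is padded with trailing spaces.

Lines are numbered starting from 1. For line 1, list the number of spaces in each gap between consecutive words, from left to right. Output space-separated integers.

Answer: 1 1 1

Derivation:
Line 1: ['sand', 'dog', 'walk', 'memory'] (min_width=20, slack=0)
Line 2: ['security', 'clean', 'is'] (min_width=17, slack=3)
Line 3: ['dust', 'read', 'high', 'how'] (min_width=18, slack=2)
Line 4: ['angry', 'valley', 'coffee'] (min_width=19, slack=1)
Line 5: ['refreshing', 'sand', 'fire'] (min_width=20, slack=0)
Line 6: ['knife', 'no', 'I', 'been'] (min_width=15, slack=5)
Line 7: ['computer'] (min_width=8, slack=12)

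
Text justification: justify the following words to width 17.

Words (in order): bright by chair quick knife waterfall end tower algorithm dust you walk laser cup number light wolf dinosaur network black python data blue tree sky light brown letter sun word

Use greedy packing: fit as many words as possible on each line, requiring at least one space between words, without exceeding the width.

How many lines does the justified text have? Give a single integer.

Answer: 12

Derivation:
Line 1: ['bright', 'by', 'chair'] (min_width=15, slack=2)
Line 2: ['quick', 'knife'] (min_width=11, slack=6)
Line 3: ['waterfall', 'end'] (min_width=13, slack=4)
Line 4: ['tower', 'algorithm'] (min_width=15, slack=2)
Line 5: ['dust', 'you', 'walk'] (min_width=13, slack=4)
Line 6: ['laser', 'cup', 'number'] (min_width=16, slack=1)
Line 7: ['light', 'wolf'] (min_width=10, slack=7)
Line 8: ['dinosaur', 'network'] (min_width=16, slack=1)
Line 9: ['black', 'python', 'data'] (min_width=17, slack=0)
Line 10: ['blue', 'tree', 'sky'] (min_width=13, slack=4)
Line 11: ['light', 'brown'] (min_width=11, slack=6)
Line 12: ['letter', 'sun', 'word'] (min_width=15, slack=2)
Total lines: 12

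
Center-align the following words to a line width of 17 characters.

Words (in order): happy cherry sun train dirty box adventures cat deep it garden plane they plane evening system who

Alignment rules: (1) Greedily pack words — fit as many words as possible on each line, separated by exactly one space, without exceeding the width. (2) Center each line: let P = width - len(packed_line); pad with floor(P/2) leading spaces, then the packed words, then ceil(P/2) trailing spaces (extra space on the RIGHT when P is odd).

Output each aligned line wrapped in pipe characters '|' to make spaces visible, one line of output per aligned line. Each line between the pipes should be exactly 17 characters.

Answer: |happy cherry sun |
| train dirty box |
| adventures cat  |
| deep it garden  |
|plane they plane |
| evening system  |
|       who       |

Derivation:
Line 1: ['happy', 'cherry', 'sun'] (min_width=16, slack=1)
Line 2: ['train', 'dirty', 'box'] (min_width=15, slack=2)
Line 3: ['adventures', 'cat'] (min_width=14, slack=3)
Line 4: ['deep', 'it', 'garden'] (min_width=14, slack=3)
Line 5: ['plane', 'they', 'plane'] (min_width=16, slack=1)
Line 6: ['evening', 'system'] (min_width=14, slack=3)
Line 7: ['who'] (min_width=3, slack=14)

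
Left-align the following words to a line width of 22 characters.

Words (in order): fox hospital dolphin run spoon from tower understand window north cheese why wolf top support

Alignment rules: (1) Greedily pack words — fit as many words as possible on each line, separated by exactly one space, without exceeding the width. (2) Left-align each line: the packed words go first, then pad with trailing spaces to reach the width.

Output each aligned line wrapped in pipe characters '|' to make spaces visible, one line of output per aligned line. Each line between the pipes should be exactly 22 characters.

Answer: |fox hospital dolphin  |
|run spoon from tower  |
|understand window     |
|north cheese why wolf |
|top support           |

Derivation:
Line 1: ['fox', 'hospital', 'dolphin'] (min_width=20, slack=2)
Line 2: ['run', 'spoon', 'from', 'tower'] (min_width=20, slack=2)
Line 3: ['understand', 'window'] (min_width=17, slack=5)
Line 4: ['north', 'cheese', 'why', 'wolf'] (min_width=21, slack=1)
Line 5: ['top', 'support'] (min_width=11, slack=11)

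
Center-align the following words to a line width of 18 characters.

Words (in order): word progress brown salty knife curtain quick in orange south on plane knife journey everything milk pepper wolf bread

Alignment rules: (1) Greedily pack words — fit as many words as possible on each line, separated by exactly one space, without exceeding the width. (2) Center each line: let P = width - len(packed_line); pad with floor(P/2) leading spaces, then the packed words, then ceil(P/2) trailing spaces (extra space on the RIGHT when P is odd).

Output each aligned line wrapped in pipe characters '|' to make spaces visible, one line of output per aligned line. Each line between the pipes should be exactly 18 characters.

Line 1: ['word', 'progress'] (min_width=13, slack=5)
Line 2: ['brown', 'salty', 'knife'] (min_width=17, slack=1)
Line 3: ['curtain', 'quick', 'in'] (min_width=16, slack=2)
Line 4: ['orange', 'south', 'on'] (min_width=15, slack=3)
Line 5: ['plane', 'knife'] (min_width=11, slack=7)
Line 6: ['journey', 'everything'] (min_width=18, slack=0)
Line 7: ['milk', 'pepper', 'wolf'] (min_width=16, slack=2)
Line 8: ['bread'] (min_width=5, slack=13)

Answer: |  word progress   |
|brown salty knife |
| curtain quick in |
| orange south on  |
|   plane knife    |
|journey everything|
| milk pepper wolf |
|      bread       |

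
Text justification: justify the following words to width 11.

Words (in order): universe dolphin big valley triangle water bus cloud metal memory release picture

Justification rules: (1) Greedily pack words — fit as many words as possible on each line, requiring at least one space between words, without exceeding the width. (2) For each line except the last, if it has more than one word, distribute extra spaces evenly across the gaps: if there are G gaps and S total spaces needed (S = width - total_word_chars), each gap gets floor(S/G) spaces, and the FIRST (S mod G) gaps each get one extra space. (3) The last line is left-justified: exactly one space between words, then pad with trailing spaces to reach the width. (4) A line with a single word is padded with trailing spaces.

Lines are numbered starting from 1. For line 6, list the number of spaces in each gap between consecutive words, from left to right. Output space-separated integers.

Line 1: ['universe'] (min_width=8, slack=3)
Line 2: ['dolphin', 'big'] (min_width=11, slack=0)
Line 3: ['valley'] (min_width=6, slack=5)
Line 4: ['triangle'] (min_width=8, slack=3)
Line 5: ['water', 'bus'] (min_width=9, slack=2)
Line 6: ['cloud', 'metal'] (min_width=11, slack=0)
Line 7: ['memory'] (min_width=6, slack=5)
Line 8: ['release'] (min_width=7, slack=4)
Line 9: ['picture'] (min_width=7, slack=4)

Answer: 1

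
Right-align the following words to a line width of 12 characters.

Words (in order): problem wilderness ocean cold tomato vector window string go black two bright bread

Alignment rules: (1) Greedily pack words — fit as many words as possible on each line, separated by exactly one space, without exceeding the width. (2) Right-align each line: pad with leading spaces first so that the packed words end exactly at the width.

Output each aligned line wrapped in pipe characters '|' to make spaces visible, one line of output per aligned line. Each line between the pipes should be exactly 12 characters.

Answer: |     problem|
|  wilderness|
|  ocean cold|
|      tomato|
|      vector|
|      window|
|   string go|
|   black two|
|bright bread|

Derivation:
Line 1: ['problem'] (min_width=7, slack=5)
Line 2: ['wilderness'] (min_width=10, slack=2)
Line 3: ['ocean', 'cold'] (min_width=10, slack=2)
Line 4: ['tomato'] (min_width=6, slack=6)
Line 5: ['vector'] (min_width=6, slack=6)
Line 6: ['window'] (min_width=6, slack=6)
Line 7: ['string', 'go'] (min_width=9, slack=3)
Line 8: ['black', 'two'] (min_width=9, slack=3)
Line 9: ['bright', 'bread'] (min_width=12, slack=0)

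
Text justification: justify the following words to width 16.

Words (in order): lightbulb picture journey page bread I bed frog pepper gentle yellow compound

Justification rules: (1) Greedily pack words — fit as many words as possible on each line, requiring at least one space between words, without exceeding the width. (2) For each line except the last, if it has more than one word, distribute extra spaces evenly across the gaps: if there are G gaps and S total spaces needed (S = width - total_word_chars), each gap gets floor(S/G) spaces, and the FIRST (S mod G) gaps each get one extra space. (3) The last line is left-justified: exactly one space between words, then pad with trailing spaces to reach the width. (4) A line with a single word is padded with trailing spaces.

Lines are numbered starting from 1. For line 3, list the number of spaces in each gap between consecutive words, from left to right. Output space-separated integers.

Answer: 1 1 1

Derivation:
Line 1: ['lightbulb'] (min_width=9, slack=7)
Line 2: ['picture', 'journey'] (min_width=15, slack=1)
Line 3: ['page', 'bread', 'I', 'bed'] (min_width=16, slack=0)
Line 4: ['frog', 'pepper'] (min_width=11, slack=5)
Line 5: ['gentle', 'yellow'] (min_width=13, slack=3)
Line 6: ['compound'] (min_width=8, slack=8)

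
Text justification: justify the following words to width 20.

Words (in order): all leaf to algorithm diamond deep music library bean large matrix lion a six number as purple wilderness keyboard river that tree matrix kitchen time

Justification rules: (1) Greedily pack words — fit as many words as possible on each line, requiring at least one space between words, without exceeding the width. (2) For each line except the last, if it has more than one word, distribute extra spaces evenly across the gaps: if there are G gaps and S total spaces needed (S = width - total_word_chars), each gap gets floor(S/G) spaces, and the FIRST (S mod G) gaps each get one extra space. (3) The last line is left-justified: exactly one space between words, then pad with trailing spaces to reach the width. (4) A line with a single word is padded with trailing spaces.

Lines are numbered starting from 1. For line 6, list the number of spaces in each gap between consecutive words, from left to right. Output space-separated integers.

Line 1: ['all', 'leaf', 'to'] (min_width=11, slack=9)
Line 2: ['algorithm', 'diamond'] (min_width=17, slack=3)
Line 3: ['deep', 'music', 'library'] (min_width=18, slack=2)
Line 4: ['bean', 'large', 'matrix'] (min_width=17, slack=3)
Line 5: ['lion', 'a', 'six', 'number', 'as'] (min_width=20, slack=0)
Line 6: ['purple', 'wilderness'] (min_width=17, slack=3)
Line 7: ['keyboard', 'river', 'that'] (min_width=19, slack=1)
Line 8: ['tree', 'matrix', 'kitchen'] (min_width=19, slack=1)
Line 9: ['time'] (min_width=4, slack=16)

Answer: 4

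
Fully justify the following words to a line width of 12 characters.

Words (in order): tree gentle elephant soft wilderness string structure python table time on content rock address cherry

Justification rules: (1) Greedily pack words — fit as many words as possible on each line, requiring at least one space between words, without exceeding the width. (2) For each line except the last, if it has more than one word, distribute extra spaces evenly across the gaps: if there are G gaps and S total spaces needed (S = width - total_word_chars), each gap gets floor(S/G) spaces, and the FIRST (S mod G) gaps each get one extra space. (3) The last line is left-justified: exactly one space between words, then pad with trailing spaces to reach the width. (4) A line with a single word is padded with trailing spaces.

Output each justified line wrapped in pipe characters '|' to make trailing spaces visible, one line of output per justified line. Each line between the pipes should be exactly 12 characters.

Line 1: ['tree', 'gentle'] (min_width=11, slack=1)
Line 2: ['elephant'] (min_width=8, slack=4)
Line 3: ['soft'] (min_width=4, slack=8)
Line 4: ['wilderness'] (min_width=10, slack=2)
Line 5: ['string'] (min_width=6, slack=6)
Line 6: ['structure'] (min_width=9, slack=3)
Line 7: ['python', 'table'] (min_width=12, slack=0)
Line 8: ['time', 'on'] (min_width=7, slack=5)
Line 9: ['content', 'rock'] (min_width=12, slack=0)
Line 10: ['address'] (min_width=7, slack=5)
Line 11: ['cherry'] (min_width=6, slack=6)

Answer: |tree  gentle|
|elephant    |
|soft        |
|wilderness  |
|string      |
|structure   |
|python table|
|time      on|
|content rock|
|address     |
|cherry      |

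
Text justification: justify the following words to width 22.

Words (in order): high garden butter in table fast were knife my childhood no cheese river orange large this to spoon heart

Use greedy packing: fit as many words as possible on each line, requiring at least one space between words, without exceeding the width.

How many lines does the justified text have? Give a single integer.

Answer: 5

Derivation:
Line 1: ['high', 'garden', 'butter', 'in'] (min_width=21, slack=1)
Line 2: ['table', 'fast', 'were', 'knife'] (min_width=21, slack=1)
Line 3: ['my', 'childhood', 'no', 'cheese'] (min_width=22, slack=0)
Line 4: ['river', 'orange', 'large'] (min_width=18, slack=4)
Line 5: ['this', 'to', 'spoon', 'heart'] (min_width=19, slack=3)
Total lines: 5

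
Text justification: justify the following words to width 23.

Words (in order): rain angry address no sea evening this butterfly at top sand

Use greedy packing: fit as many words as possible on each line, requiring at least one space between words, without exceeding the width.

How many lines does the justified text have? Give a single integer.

Line 1: ['rain', 'angry', 'address', 'no'] (min_width=21, slack=2)
Line 2: ['sea', 'evening', 'this'] (min_width=16, slack=7)
Line 3: ['butterfly', 'at', 'top', 'sand'] (min_width=21, slack=2)
Total lines: 3

Answer: 3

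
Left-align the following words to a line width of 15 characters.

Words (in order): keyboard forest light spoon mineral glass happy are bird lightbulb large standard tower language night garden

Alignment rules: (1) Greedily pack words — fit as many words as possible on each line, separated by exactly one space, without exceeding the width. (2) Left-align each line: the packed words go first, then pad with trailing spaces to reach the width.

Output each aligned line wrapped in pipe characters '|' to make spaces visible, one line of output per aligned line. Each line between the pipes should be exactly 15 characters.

Line 1: ['keyboard', 'forest'] (min_width=15, slack=0)
Line 2: ['light', 'spoon'] (min_width=11, slack=4)
Line 3: ['mineral', 'glass'] (min_width=13, slack=2)
Line 4: ['happy', 'are', 'bird'] (min_width=14, slack=1)
Line 5: ['lightbulb', 'large'] (min_width=15, slack=0)
Line 6: ['standard', 'tower'] (min_width=14, slack=1)
Line 7: ['language', 'night'] (min_width=14, slack=1)
Line 8: ['garden'] (min_width=6, slack=9)

Answer: |keyboard forest|
|light spoon    |
|mineral glass  |
|happy are bird |
|lightbulb large|
|standard tower |
|language night |
|garden         |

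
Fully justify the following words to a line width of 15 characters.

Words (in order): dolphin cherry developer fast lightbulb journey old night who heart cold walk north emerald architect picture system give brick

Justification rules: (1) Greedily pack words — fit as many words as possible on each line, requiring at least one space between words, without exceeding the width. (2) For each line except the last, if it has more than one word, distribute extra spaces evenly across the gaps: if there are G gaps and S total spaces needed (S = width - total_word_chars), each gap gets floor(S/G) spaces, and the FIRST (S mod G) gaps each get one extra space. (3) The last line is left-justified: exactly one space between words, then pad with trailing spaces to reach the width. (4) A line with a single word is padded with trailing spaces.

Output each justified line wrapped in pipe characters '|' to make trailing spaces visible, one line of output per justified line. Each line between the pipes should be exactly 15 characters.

Answer: |dolphin  cherry|
|developer  fast|
|lightbulb      |
|journey     old|
|night who heart|
|cold walk north|
|emerald        |
|architect      |
|picture  system|
|give brick     |

Derivation:
Line 1: ['dolphin', 'cherry'] (min_width=14, slack=1)
Line 2: ['developer', 'fast'] (min_width=14, slack=1)
Line 3: ['lightbulb'] (min_width=9, slack=6)
Line 4: ['journey', 'old'] (min_width=11, slack=4)
Line 5: ['night', 'who', 'heart'] (min_width=15, slack=0)
Line 6: ['cold', 'walk', 'north'] (min_width=15, slack=0)
Line 7: ['emerald'] (min_width=7, slack=8)
Line 8: ['architect'] (min_width=9, slack=6)
Line 9: ['picture', 'system'] (min_width=14, slack=1)
Line 10: ['give', 'brick'] (min_width=10, slack=5)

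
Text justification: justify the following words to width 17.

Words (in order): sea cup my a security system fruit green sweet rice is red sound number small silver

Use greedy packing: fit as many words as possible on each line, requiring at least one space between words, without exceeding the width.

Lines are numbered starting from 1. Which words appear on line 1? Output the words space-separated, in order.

Line 1: ['sea', 'cup', 'my', 'a'] (min_width=12, slack=5)
Line 2: ['security', 'system'] (min_width=15, slack=2)
Line 3: ['fruit', 'green', 'sweet'] (min_width=17, slack=0)
Line 4: ['rice', 'is', 'red', 'sound'] (min_width=17, slack=0)
Line 5: ['number', 'small'] (min_width=12, slack=5)
Line 6: ['silver'] (min_width=6, slack=11)

Answer: sea cup my a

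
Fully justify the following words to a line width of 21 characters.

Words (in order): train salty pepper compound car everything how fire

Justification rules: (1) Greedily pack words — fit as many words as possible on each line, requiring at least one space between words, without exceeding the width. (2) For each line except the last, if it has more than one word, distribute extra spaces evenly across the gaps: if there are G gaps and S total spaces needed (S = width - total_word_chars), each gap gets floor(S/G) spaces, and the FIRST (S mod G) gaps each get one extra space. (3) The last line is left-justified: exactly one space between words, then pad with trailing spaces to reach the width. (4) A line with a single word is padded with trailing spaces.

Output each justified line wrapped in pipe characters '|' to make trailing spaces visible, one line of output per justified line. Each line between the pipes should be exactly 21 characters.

Line 1: ['train', 'salty', 'pepper'] (min_width=18, slack=3)
Line 2: ['compound', 'car'] (min_width=12, slack=9)
Line 3: ['everything', 'how', 'fire'] (min_width=19, slack=2)

Answer: |train   salty  pepper|
|compound          car|
|everything how fire  |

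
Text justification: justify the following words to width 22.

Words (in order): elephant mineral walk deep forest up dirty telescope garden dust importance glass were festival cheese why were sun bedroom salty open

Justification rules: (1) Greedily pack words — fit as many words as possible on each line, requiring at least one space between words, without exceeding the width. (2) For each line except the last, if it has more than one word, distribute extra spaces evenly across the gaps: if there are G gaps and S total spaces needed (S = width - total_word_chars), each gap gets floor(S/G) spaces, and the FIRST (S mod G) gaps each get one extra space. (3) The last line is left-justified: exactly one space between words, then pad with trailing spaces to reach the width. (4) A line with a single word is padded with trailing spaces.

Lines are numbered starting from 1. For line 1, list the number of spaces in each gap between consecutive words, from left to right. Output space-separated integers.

Answer: 2 1

Derivation:
Line 1: ['elephant', 'mineral', 'walk'] (min_width=21, slack=1)
Line 2: ['deep', 'forest', 'up', 'dirty'] (min_width=20, slack=2)
Line 3: ['telescope', 'garden', 'dust'] (min_width=21, slack=1)
Line 4: ['importance', 'glass', 'were'] (min_width=21, slack=1)
Line 5: ['festival', 'cheese', 'why'] (min_width=19, slack=3)
Line 6: ['were', 'sun', 'bedroom', 'salty'] (min_width=22, slack=0)
Line 7: ['open'] (min_width=4, slack=18)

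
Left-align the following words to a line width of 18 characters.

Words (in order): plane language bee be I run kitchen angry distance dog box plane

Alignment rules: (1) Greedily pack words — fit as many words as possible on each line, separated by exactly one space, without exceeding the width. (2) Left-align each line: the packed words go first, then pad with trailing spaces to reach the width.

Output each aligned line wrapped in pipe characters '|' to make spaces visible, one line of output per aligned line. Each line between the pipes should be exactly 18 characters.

Line 1: ['plane', 'language', 'bee'] (min_width=18, slack=0)
Line 2: ['be', 'I', 'run', 'kitchen'] (min_width=16, slack=2)
Line 3: ['angry', 'distance', 'dog'] (min_width=18, slack=0)
Line 4: ['box', 'plane'] (min_width=9, slack=9)

Answer: |plane language bee|
|be I run kitchen  |
|angry distance dog|
|box plane         |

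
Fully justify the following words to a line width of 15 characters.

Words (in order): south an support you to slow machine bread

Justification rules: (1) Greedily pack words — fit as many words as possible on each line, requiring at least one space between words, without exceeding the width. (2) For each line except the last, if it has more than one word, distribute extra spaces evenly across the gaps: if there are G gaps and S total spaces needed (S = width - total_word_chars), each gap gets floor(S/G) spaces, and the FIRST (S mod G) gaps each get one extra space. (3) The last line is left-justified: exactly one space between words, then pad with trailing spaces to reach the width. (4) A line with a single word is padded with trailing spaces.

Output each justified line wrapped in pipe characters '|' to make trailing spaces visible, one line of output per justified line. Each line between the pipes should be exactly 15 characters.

Answer: |south        an|
|support  you to|
|slow    machine|
|bread          |

Derivation:
Line 1: ['south', 'an'] (min_width=8, slack=7)
Line 2: ['support', 'you', 'to'] (min_width=14, slack=1)
Line 3: ['slow', 'machine'] (min_width=12, slack=3)
Line 4: ['bread'] (min_width=5, slack=10)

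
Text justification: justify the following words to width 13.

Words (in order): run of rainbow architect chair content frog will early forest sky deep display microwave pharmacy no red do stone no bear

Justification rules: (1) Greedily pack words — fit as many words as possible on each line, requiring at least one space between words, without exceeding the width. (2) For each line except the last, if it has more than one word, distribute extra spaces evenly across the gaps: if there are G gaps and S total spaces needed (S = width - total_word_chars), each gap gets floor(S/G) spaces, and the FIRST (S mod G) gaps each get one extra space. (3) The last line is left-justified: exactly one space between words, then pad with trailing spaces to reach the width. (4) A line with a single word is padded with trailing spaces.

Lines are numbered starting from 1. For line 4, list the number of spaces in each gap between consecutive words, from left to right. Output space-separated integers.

Answer: 1

Derivation:
Line 1: ['run', 'of'] (min_width=6, slack=7)
Line 2: ['rainbow'] (min_width=7, slack=6)
Line 3: ['architect'] (min_width=9, slack=4)
Line 4: ['chair', 'content'] (min_width=13, slack=0)
Line 5: ['frog', 'will'] (min_width=9, slack=4)
Line 6: ['early', 'forest'] (min_width=12, slack=1)
Line 7: ['sky', 'deep'] (min_width=8, slack=5)
Line 8: ['display'] (min_width=7, slack=6)
Line 9: ['microwave'] (min_width=9, slack=4)
Line 10: ['pharmacy', 'no'] (min_width=11, slack=2)
Line 11: ['red', 'do', 'stone'] (min_width=12, slack=1)
Line 12: ['no', 'bear'] (min_width=7, slack=6)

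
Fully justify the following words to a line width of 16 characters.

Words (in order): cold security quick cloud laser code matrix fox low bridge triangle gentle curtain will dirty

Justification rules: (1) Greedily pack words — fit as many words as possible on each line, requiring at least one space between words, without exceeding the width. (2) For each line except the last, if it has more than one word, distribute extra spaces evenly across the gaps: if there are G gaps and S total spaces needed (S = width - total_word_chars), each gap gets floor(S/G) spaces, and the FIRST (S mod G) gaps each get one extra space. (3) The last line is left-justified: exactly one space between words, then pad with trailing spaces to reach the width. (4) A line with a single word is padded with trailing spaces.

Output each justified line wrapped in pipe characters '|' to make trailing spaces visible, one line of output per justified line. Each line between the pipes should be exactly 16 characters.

Answer: |cold    security|
|quick      cloud|
|laser       code|
|matrix  fox  low|
|bridge  triangle|
|gentle   curtain|
|will dirty      |

Derivation:
Line 1: ['cold', 'security'] (min_width=13, slack=3)
Line 2: ['quick', 'cloud'] (min_width=11, slack=5)
Line 3: ['laser', 'code'] (min_width=10, slack=6)
Line 4: ['matrix', 'fox', 'low'] (min_width=14, slack=2)
Line 5: ['bridge', 'triangle'] (min_width=15, slack=1)
Line 6: ['gentle', 'curtain'] (min_width=14, slack=2)
Line 7: ['will', 'dirty'] (min_width=10, slack=6)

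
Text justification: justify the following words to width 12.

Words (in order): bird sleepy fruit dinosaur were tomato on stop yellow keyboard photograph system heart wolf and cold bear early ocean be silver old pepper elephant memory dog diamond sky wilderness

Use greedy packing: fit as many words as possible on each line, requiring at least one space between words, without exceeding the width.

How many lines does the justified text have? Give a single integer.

Line 1: ['bird', 'sleepy'] (min_width=11, slack=1)
Line 2: ['fruit'] (min_width=5, slack=7)
Line 3: ['dinosaur'] (min_width=8, slack=4)
Line 4: ['were', 'tomato'] (min_width=11, slack=1)
Line 5: ['on', 'stop'] (min_width=7, slack=5)
Line 6: ['yellow'] (min_width=6, slack=6)
Line 7: ['keyboard'] (min_width=8, slack=4)
Line 8: ['photograph'] (min_width=10, slack=2)
Line 9: ['system', 'heart'] (min_width=12, slack=0)
Line 10: ['wolf', 'and'] (min_width=8, slack=4)
Line 11: ['cold', 'bear'] (min_width=9, slack=3)
Line 12: ['early', 'ocean'] (min_width=11, slack=1)
Line 13: ['be', 'silver'] (min_width=9, slack=3)
Line 14: ['old', 'pepper'] (min_width=10, slack=2)
Line 15: ['elephant'] (min_width=8, slack=4)
Line 16: ['memory', 'dog'] (min_width=10, slack=2)
Line 17: ['diamond', 'sky'] (min_width=11, slack=1)
Line 18: ['wilderness'] (min_width=10, slack=2)
Total lines: 18

Answer: 18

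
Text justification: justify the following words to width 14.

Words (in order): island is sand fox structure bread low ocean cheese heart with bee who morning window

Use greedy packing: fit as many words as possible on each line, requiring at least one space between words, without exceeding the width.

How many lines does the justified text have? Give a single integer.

Answer: 7

Derivation:
Line 1: ['island', 'is', 'sand'] (min_width=14, slack=0)
Line 2: ['fox', 'structure'] (min_width=13, slack=1)
Line 3: ['bread', 'low'] (min_width=9, slack=5)
Line 4: ['ocean', 'cheese'] (min_width=12, slack=2)
Line 5: ['heart', 'with', 'bee'] (min_width=14, slack=0)
Line 6: ['who', 'morning'] (min_width=11, slack=3)
Line 7: ['window'] (min_width=6, slack=8)
Total lines: 7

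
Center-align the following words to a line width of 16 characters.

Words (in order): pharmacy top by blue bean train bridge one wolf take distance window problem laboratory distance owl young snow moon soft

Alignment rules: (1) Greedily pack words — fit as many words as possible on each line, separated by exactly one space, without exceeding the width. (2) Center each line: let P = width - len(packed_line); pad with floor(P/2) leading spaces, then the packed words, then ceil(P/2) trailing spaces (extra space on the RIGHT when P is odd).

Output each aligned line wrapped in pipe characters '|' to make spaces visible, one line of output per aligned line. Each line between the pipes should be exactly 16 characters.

Line 1: ['pharmacy', 'top', 'by'] (min_width=15, slack=1)
Line 2: ['blue', 'bean', 'train'] (min_width=15, slack=1)
Line 3: ['bridge', 'one', 'wolf'] (min_width=15, slack=1)
Line 4: ['take', 'distance'] (min_width=13, slack=3)
Line 5: ['window', 'problem'] (min_width=14, slack=2)
Line 6: ['laboratory'] (min_width=10, slack=6)
Line 7: ['distance', 'owl'] (min_width=12, slack=4)
Line 8: ['young', 'snow', 'moon'] (min_width=15, slack=1)
Line 9: ['soft'] (min_width=4, slack=12)

Answer: |pharmacy top by |
|blue bean train |
|bridge one wolf |
| take distance  |
| window problem |
|   laboratory   |
|  distance owl  |
|young snow moon |
|      soft      |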